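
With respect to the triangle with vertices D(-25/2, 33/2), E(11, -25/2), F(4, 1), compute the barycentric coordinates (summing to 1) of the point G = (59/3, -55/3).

(-2/3, 2/3, 1)

Signed area of the reference triangle: [DEF] = ½·((-25/2)·(-25/2−1) + 11·(1−(33/2)) + 4·(33/2−(-25/2))) = ½·(675/4 − 341/2 + 116) = 457/8.
[GEF] = ½·((59/3)·(-25/2−1) + 11·(1−(-55/3)) + 4·(-55/3−(-25/2))) = ½·(-531/2 + 638/3 − 70/3) = -457/12, so the D-coordinate is (-457/12)/(457/8) = -2/3.
[DGF] = ½·((-25/2)·(-55/3−1) + (59/3)·(1−(33/2)) + 4·(33/2−(-55/3))) = ½·(725/3 − 1829/6 + 418/3) = 457/12, so the E-coordinate is 2/3.
[DEG] = ½·((-25/2)·(-25/2−(-55/3)) + 11·(-55/3−(33/2)) + (59/3)·(33/2−(-25/2))) = ½·(-875/12 − 2299/6 + 1711/3) = 457/8, so the F-coordinate is 1.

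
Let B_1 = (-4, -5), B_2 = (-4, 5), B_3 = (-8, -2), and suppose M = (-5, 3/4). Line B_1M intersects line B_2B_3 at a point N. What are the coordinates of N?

Barycentric coordinates of M with respect to B_1B_2B_3: (1/4, 1/2, 1/4).
On side B_2B_3 the B_1-coordinate is zero; dropping M's B_1-weight 1/4 and renormalizing the remaining 1/2 : 1/4 gives weights 2/3, 1/3 on B_2, B_3.
N = (2/3)·(-4, 5) + (1/3)·(-8, -2) = (-16/3, 8/3).

(-16/3, 8/3)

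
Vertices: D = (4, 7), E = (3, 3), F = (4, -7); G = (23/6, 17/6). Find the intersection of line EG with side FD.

(4, 14/5)

Barycentric coordinates of G with respect to DEF: (7/12, 1/6, 1/4).
On side FD the E-coordinate is zero; dropping G's E-weight 1/6 and renormalizing the remaining 1/4 : 7/12 gives weights 3/10, 7/10 on F, D.
H = (3/10)·(4, -7) + (7/10)·(4, 7) = (4, 14/5).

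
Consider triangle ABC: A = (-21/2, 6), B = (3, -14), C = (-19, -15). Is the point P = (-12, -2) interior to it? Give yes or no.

Barycentric coordinates of P: (558/907, 73/907, 276/907).
The three coordinates are positive, positive, positive; a point is interior exactly when all three are positive.

yes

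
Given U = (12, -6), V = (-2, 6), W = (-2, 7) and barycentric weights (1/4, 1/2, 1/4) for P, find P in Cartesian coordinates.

(3/2, 13/4)

P = (1/4)·U + (1/2)·V + (1/4)·W.
x-coordinate: (1/4)·12 + (1/2)·(-2) + (1/4)·(-2) = 3/2.
y-coordinate: (1/4)·(-6) + (1/2)·6 + (1/4)·7 = 13/4.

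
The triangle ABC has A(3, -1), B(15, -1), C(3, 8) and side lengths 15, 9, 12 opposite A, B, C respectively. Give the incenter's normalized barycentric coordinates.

(5/12, 1/4, 1/3)

The incenter has barycentric coordinates proportional to the opposite side lengths: (15 : 9 : 12).
Normalizing by 15+9+12 = 36 gives (5/12, 1/4, 1/3).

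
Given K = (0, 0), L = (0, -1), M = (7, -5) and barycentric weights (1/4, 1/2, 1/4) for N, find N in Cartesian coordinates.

(7/4, -7/4)

N = (1/4)·K + (1/2)·L + (1/4)·M.
x-coordinate: (1/4)·0 + (1/2)·0 + (1/4)·7 = 7/4.
y-coordinate: (1/4)·0 + (1/2)·(-1) + (1/4)·(-5) = -7/4.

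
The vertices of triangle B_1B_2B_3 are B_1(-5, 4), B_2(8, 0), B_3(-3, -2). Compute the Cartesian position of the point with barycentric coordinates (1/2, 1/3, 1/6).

M = (1/2)·B_1 + (1/3)·B_2 + (1/6)·B_3.
x-coordinate: (1/2)·(-5) + (1/3)·8 + (1/6)·(-3) = -1/3.
y-coordinate: (1/2)·4 + (1/3)·0 + (1/6)·(-2) = 5/3.

(-1/3, 5/3)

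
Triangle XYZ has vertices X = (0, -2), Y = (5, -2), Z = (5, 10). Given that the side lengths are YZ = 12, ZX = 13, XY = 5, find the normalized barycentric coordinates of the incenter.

(2/5, 13/30, 1/6)

The incenter has barycentric coordinates proportional to the opposite side lengths: (12 : 13 : 5).
Normalizing by 12+13+5 = 30 gives (2/5, 13/30, 1/6).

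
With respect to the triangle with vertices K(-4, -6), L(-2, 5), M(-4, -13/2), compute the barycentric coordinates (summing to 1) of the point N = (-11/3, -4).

Signed area of the reference triangle: [KLM] = ½·((-4)·(5−(-13/2)) + (-2)·(-13/2−(-6)) + (-4)·(-6−5)) = ½·(-46 + 1 + 44) = -1/2.
[NLM] = ½·((-11/3)·(5−(-13/2)) + (-2)·(-13/2−(-4)) + (-4)·(-4−5)) = ½·(-253/6 + 5 + 36) = -7/12, so the K-coordinate is (-7/12)/(-1/2) = 7/6.
[KNM] = ½·((-4)·(-4−(-13/2)) + (-11/3)·(-13/2−(-6)) + (-4)·(-6−(-4))) = ½·(-10 + 11/6 + 8) = -1/12, so the L-coordinate is 1/6.
[KLN] = ½·((-4)·(5−(-4)) + (-2)·(-4−(-6)) + (-11/3)·(-6−5)) = ½·(-36 − 4 + 121/3) = 1/6, so the M-coordinate is -1/3.
Check: 7/6 + 1/6 − 1/3 = 1.

(7/6, 1/6, -1/3)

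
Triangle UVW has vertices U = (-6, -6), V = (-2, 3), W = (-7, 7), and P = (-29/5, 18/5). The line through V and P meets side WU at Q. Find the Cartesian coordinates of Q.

(-27/4, 15/4)

Barycentric coordinates of P with respect to UVW: (1/5, 1/5, 3/5).
On side WU the V-coordinate is zero; dropping P's V-weight 1/5 and renormalizing the remaining 3/5 : 1/5 gives weights 3/4, 1/4 on W, U.
Q = (3/4)·(-7, 7) + (1/4)·(-6, -6) = (-27/4, 15/4).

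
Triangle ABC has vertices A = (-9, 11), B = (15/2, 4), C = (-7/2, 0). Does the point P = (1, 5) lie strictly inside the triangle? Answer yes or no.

Barycentric coordinates of P: (37/143, 7/13, 29/143).
The three coordinates are positive, positive, positive; a point is interior exactly when all three are positive.

yes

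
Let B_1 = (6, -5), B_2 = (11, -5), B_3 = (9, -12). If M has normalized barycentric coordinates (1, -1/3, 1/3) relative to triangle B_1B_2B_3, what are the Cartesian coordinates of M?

M = 1·B_1 + (-1/3)·B_2 + (1/3)·B_3.
x-coordinate: 1·6 + (-1/3)·11 + (1/3)·9 = 16/3.
y-coordinate: 1·(-5) + (-1/3)·(-5) + (1/3)·(-12) = -22/3.

(16/3, -22/3)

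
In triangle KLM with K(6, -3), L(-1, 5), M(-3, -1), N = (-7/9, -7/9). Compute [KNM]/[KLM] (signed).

1/9

[KLM] = ½·(6·(5−(-1)) + (-1)·(-1−(-3)) + (-3)·(-3−5)) = ½·(36 − 2 + 24) = 29.
[KNM] = ½·(6·(-7/9−(-1)) + (-7/9)·(-1−(-3)) + (-3)·(-3−(-7/9))) = ½·(4/3 − 14/9 + 20/3) = 29/9, so the ratio is (29/9)/29 = 1/9.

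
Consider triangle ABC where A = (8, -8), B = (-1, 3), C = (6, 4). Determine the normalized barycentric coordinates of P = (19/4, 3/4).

Signed area of the reference triangle: [ABC] = ½·(8·(3−4) + (-1)·(4−(-8)) + 6·(-8−3)) = ½·(-8 − 12 − 66) = -43.
[PBC] = ½·((19/4)·(3−4) + (-1)·(4−(3/4)) + 6·(3/4−3)) = ½·(-19/4 − 13/4 − 27/2) = -43/4, so the A-coordinate is (-43/4)/(-43) = 1/4.
[APC] = ½·(8·(3/4−4) + (19/4)·(4−(-8)) + 6·(-8−(3/4))) = ½·(-26 + 57 − 105/2) = -43/4, so the B-coordinate is 1/4.
[ABP] = ½·(8·(3−(3/4)) + (-1)·(3/4−(-8)) + (19/4)·(-8−3)) = ½·(18 − 35/4 − 209/4) = -43/2, so the C-coordinate is 1/2.

(1/4, 1/4, 1/2)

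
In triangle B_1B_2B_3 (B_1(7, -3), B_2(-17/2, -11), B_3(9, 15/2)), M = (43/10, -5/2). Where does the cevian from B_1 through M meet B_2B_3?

Barycentric coordinates of M with respect to B_1B_2B_3: (3/5, 1/5, 1/5).
On side B_2B_3 the B_1-coordinate is zero; dropping M's B_1-weight 3/5 and renormalizing the remaining 1/5 : 1/5 gives weights 1/2, 1/2 on B_2, B_3.
N = (1/2)·(-17/2, -11) + (1/2)·(9, 15/2) = (1/4, -7/4).

(1/4, -7/4)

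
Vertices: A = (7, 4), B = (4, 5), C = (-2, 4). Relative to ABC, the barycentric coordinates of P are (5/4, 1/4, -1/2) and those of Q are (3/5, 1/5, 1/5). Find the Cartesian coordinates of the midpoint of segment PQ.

Barycentric coordinates of the midpoint are the average: (37/40, 9/40, -3/20).
Converting: (37/40)·A + (9/40)·B + (-3/20)·C = (307/40, 169/40).

(307/40, 169/40)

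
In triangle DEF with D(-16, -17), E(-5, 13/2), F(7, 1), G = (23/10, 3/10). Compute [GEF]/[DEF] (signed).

[DEF] = ½·((-16)·(13/2−1) + (-5)·(1−(-17)) + 7·(-17−(13/2))) = ½·(-88 − 90 − 329/2) = -685/4.
[GEF] = ½·((23/10)·(13/2−1) + (-5)·(1−(3/10)) + 7·(3/10−(13/2))) = ½·(253/20 − 7/2 − 217/5) = -137/8, so the ratio is (-137/8)/(-685/4) = 1/10.

1/10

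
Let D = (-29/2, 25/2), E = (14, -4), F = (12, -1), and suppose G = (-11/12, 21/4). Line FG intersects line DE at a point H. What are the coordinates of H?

(-59/8, 67/8)

Barycentric coordinates of G with respect to DEF: (1/2, 1/6, 1/3).
On side DE the F-coordinate is zero; dropping G's F-weight 1/3 and renormalizing the remaining 1/2 : 1/6 gives weights 3/4, 1/4 on D, E.
H = (3/4)·(-29/2, 25/2) + (1/4)·(14, -4) = (-59/8, 67/8).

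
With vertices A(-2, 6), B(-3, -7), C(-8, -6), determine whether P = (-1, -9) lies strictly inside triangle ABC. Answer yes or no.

Barycentric coordinates of P: (-4/33, 17/11, -14/33).
The three coordinates are negative, positive, negative; a point is interior exactly when all three are positive.

no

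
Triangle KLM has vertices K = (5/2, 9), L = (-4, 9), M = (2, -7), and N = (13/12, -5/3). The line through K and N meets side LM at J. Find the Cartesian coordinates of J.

(4/5, -19/5)

Barycentric coordinates of N with respect to KLM: (1/6, 1/6, 2/3).
On side LM the K-coordinate is zero; dropping N's K-weight 1/6 and renormalizing the remaining 1/6 : 2/3 gives weights 1/5, 4/5 on L, M.
J = (1/5)·(-4, 9) + (4/5)·(2, -7) = (4/5, -19/5).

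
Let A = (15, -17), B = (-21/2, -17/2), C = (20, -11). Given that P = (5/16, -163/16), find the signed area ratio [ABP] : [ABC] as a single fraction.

[ABC] = ½·(15·(-17/2−(-11)) + (-21/2)·(-11−(-17)) + 20·(-17−(-17/2))) = ½·(75/2 − 63 − 170) = -391/4.
[ABP] = ½·(15·(-17/2−(-163/16)) + (-21/2)·(-163/16−(-17)) + (5/16)·(-17−(-17/2))) = ½·(405/16 − 2289/32 − 85/32) = -391/16, so the ratio is (-391/16)/(-391/4) = 1/4.

1/4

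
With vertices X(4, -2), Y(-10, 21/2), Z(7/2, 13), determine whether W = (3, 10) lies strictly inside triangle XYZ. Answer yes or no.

Barycentric coordinates of W: (157/815, 36/815, 622/815).
The three coordinates are positive, positive, positive; a point is interior exactly when all three are positive.

yes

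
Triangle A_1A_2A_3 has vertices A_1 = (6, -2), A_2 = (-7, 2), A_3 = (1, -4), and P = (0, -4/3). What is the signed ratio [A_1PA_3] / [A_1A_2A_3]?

[A_1A_2A_3] = ½·(6·(2−(-4)) + (-7)·(-4−(-2)) + 1·(-2−2)) = ½·(36 + 14 − 4) = 23.
[A_1PA_3] = ½·(6·(-4/3−(-4)) + 0·(-4−(-2)) + 1·(-2−(-4/3))) = ½·(16 + 0 − 2/3) = 23/3, so the ratio is (23/3)/23 = 1/3.

1/3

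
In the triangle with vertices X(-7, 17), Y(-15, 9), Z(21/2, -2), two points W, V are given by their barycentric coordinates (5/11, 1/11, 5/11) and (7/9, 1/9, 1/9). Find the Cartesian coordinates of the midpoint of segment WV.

(-283/99, 119/11)

Barycentric coordinates of the midpoint are the average: (61/99, 10/99, 28/99).
Converting: (61/99)·X + (10/99)·Y + (28/99)·Z = (-283/99, 119/11).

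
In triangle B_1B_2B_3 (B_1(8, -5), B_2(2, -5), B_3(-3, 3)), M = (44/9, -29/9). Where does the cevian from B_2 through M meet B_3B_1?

(21/4, -3)

Barycentric coordinates of M with respect to B_1B_2B_3: (2/3, 1/9, 2/9).
On side B_3B_1 the B_2-coordinate is zero; dropping M's B_2-weight 1/9 and renormalizing the remaining 2/9 : 2/3 gives weights 1/4, 3/4 on B_3, B_1.
N = (1/4)·(-3, 3) + (3/4)·(8, -5) = (21/4, -3).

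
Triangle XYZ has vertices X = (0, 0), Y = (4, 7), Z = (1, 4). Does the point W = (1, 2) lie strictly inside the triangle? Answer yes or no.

yes

Barycentric coordinates of W: (2/3, 2/9, 1/9).
The three coordinates are positive, positive, positive; a point is interior exactly when all three are positive.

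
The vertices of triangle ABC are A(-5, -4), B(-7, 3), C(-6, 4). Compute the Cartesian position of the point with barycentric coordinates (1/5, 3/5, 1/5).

(-32/5, 9/5)

P = (1/5)·A + (3/5)·B + (1/5)·C.
x-coordinate: (1/5)·(-5) + (3/5)·(-7) + (1/5)·(-6) = -32/5.
y-coordinate: (1/5)·(-4) + (3/5)·3 + (1/5)·4 = 9/5.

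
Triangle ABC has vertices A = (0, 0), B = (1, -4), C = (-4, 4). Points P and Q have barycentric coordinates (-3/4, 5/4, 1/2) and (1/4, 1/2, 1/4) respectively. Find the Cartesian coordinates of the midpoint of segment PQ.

Barycentric coordinates of the midpoint are the average: (-1/4, 7/8, 3/8).
Converting: (-1/4)·A + (7/8)·B + (3/8)·C = (-5/8, -2).

(-5/8, -2)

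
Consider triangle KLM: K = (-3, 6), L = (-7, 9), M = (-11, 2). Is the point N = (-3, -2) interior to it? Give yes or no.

Barycentric coordinates of N: (9/5, -8/5, 4/5).
The three coordinates are positive, negative, positive; a point is interior exactly when all three are positive.

no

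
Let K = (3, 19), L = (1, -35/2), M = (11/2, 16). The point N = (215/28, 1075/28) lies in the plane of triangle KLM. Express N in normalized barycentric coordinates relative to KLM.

Signed area of the reference triangle: [KLM] = ½·(3·(-35/2−16) + 1·(16−19) + (11/2)·(19−(-35/2))) = ½·(-201/2 − 3 + 803/4) = 389/8.
[NLM] = ½·((215/28)·(-35/2−16) + 1·(16−(1075/28)) + (11/2)·(1075/28−(-35/2))) = ½·(-14405/56 − 627/28 + 17215/56) = 389/28, so the K-coordinate is (389/28)/(389/8) = 2/7.
[KNM] = ½·(3·(1075/28−16) + (215/28)·(16−19) + (11/2)·(19−(1075/28))) = ½·(1881/28 − 645/28 − 5973/56) = -3501/112, so the L-coordinate is -9/14.
[KLN] = ½·(3·(-35/2−(1075/28)) + 1·(1075/28−19) + (215/28)·(19−(-35/2))) = ½·(-4695/28 + 543/28 + 15695/56) = 7391/112, so the M-coordinate is 19/14.

(2/7, -9/14, 19/14)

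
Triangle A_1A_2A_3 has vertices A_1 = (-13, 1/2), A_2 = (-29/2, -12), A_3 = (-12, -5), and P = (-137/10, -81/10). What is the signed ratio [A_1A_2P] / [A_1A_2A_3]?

1/5

[A_1A_2A_3] = ½·((-13)·(-12−(-5)) + (-29/2)·(-5−(1/2)) + (-12)·(1/2−(-12))) = ½·(91 + 319/4 − 150) = 83/8.
[A_1A_2P] = ½·((-13)·(-12−(-81/10)) + (-29/2)·(-81/10−(1/2)) + (-137/10)·(1/2−(-12))) = ½·(507/10 + 1247/10 − 685/4) = 83/40, so the ratio is (83/40)/(83/8) = 1/5.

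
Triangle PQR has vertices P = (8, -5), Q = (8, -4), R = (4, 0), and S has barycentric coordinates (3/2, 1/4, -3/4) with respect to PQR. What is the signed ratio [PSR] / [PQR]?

The signed ratio [PSR]/[PQR] equals the barycentric coordinate of S at vertex Q, which is 1/4.

1/4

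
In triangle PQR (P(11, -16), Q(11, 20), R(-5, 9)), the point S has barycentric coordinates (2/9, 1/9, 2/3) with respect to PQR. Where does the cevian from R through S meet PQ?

Line RS meets PQ where the R-coordinate vanishes; zeroing S's R-weight and renormalizing leaves P, Q-weights 2/9 : 1/9 → (2/3, 1/3).
So T = (2/3)·P + (1/3)·Q = (11, -4).

(11, -4)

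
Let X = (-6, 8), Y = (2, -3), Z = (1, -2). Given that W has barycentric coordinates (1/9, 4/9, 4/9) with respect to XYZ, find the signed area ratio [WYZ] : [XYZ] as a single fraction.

1/9

The signed ratio [WYZ]/[XYZ] equals the barycentric coordinate of W at vertex X, which is 1/9.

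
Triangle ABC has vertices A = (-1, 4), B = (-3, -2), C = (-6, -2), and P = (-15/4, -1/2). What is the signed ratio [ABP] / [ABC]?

[ABC] = ½·((-1)·(-2−(-2)) + (-3)·(-2−4) + (-6)·(4−(-2))) = ½·(0 + 18 − 36) = -9.
[ABP] = ½·((-1)·(-2−(-1/2)) + (-3)·(-1/2−4) + (-15/4)·(4−(-2))) = ½·(3/2 + 27/2 − 45/2) = -15/4, so the ratio is (-15/4)/(-9) = 5/12.

5/12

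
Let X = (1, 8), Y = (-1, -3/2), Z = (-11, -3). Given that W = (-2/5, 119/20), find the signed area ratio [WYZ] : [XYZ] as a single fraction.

[XYZ] = ½·(1·(-3/2−(-3)) + (-1)·(-3−8) + (-11)·(8−(-3/2))) = ½·(3/2 + 11 − 209/2) = -46.
[WYZ] = ½·((-2/5)·(-3/2−(-3)) + (-1)·(-3−(119/20)) + (-11)·(119/20−(-3/2))) = ½·(-3/5 + 179/20 − 1639/20) = -184/5, so the ratio is (-184/5)/(-46) = 4/5.

4/5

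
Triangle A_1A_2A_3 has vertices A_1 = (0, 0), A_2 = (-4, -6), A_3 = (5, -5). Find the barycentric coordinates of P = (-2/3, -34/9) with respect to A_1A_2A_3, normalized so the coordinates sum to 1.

Signed area of the reference triangle: [A_1A_2A_3] = ½·(0·(-6−(-5)) + (-4)·(-5−0) + 5·(0−(-6))) = ½·(0 + 20 + 30) = 25.
[PA_2A_3] = ½·((-2/3)·(-6−(-5)) + (-4)·(-5−(-34/9)) + 5·(-34/9−(-6))) = ½·(2/3 + 44/9 + 100/9) = 25/3, so the A_1-coordinate is (25/3)/25 = 1/3.
[A_1PA_3] = ½·(0·(-34/9−(-5)) + (-2/3)·(-5−0) + 5·(0−(-34/9))) = ½·(0 + 10/3 + 170/9) = 100/9, so the A_2-coordinate is 4/9.
[A_1A_2P] = ½·(0·(-6−(-34/9)) + (-4)·(-34/9−0) + (-2/3)·(0−(-6))) = ½·(0 + 136/9 − 4) = 50/9, so the A_3-coordinate is 2/9.

(1/3, 4/9, 2/9)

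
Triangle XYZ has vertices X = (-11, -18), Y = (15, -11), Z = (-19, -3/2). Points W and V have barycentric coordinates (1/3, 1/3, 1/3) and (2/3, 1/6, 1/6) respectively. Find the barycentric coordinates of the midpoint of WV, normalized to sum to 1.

Since both coordinate triples sum to 1, the midpoint's barycentrics are the componentwise average.
(1/3+2/3)/2 = 1/2; similarly 1/4 and 1/4.

(1/2, 1/4, 1/4)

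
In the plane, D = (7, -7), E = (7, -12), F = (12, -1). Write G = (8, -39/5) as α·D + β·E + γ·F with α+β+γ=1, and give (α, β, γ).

Signed area of the reference triangle: [DEF] = ½·(7·(-12−(-1)) + 7·(-1−(-7)) + 12·(-7−(-12))) = ½·(-77 + 42 + 60) = 25/2.
[GEF] = ½·(8·(-12−(-1)) + 7·(-1−(-39/5)) + 12·(-39/5−(-12))) = ½·(-88 + 238/5 + 252/5) = 5, so the D-coordinate is 5/(25/2) = 2/5.
[DGF] = ½·(7·(-39/5−(-1)) + 8·(-1−(-7)) + 12·(-7−(-39/5))) = ½·(-238/5 + 48 + 48/5) = 5, so the E-coordinate is 2/5.
[DEG] = ½·(7·(-12−(-39/5)) + 7·(-39/5−(-7)) + 8·(-7−(-12))) = ½·(-147/5 − 28/5 + 40) = 5/2, so the F-coordinate is 1/5.
Check: 2/5 + 2/5 + 1/5 = 1.

(2/5, 2/5, 1/5)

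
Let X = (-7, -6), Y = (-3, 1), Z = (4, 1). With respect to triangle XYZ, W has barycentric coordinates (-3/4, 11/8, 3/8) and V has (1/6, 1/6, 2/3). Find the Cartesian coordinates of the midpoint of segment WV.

(29/16, 73/24)

Barycentric coordinates of the midpoint are the average: (-7/24, 37/48, 25/48).
Converting: (-7/24)·X + (37/48)·Y + (25/48)·Z = (29/16, 73/24).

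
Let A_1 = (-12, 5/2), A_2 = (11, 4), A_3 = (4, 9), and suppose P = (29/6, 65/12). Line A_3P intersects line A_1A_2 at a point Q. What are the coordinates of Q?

Barycentric coordinates of P with respect to A_1A_2A_3: (1/6, 1/2, 1/3).
On side A_1A_2 the A_3-coordinate is zero; dropping P's A_3-weight 1/3 and renormalizing the remaining 1/6 : 1/2 gives weights 1/4, 3/4 on A_1, A_2.
Q = (1/4)·(-12, 5/2) + (3/4)·(11, 4) = (21/4, 29/8).

(21/4, 29/8)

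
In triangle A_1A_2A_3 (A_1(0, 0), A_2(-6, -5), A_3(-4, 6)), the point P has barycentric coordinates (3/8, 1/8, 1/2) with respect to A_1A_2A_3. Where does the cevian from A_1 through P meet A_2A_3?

Line A_1P meets A_2A_3 where the A_1-coordinate vanishes; zeroing P's A_1-weight and renormalizing leaves A_2, A_3-weights 1/8 : 1/2 → (1/5, 4/5).
So Q = (1/5)·A_2 + (4/5)·A_3 = (-22/5, 19/5).

(-22/5, 19/5)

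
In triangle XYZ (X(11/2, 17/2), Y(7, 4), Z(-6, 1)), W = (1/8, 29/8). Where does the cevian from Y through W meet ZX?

Barycentric coordinates of W with respect to XYZ: (1/4, 1/4, 1/2).
On side ZX the Y-coordinate is zero; dropping W's Y-weight 1/4 and renormalizing the remaining 1/2 : 1/4 gives weights 2/3, 1/3 on Z, X.
V = (2/3)·(-6, 1) + (1/3)·(11/2, 17/2) = (-13/6, 7/2).

(-13/6, 7/2)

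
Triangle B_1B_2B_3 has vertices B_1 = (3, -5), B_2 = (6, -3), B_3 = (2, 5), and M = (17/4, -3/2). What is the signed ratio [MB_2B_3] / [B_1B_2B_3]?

1/4

[B_1B_2B_3] = ½·(3·(-3−5) + 6·(5−(-5)) + 2·(-5−(-3))) = ½·(-24 + 60 − 4) = 16.
[MB_2B_3] = ½·((17/4)·(-3−5) + 6·(5−(-3/2)) + 2·(-3/2−(-3))) = ½·(-34 + 39 + 3) = 4, so the ratio is 4/16 = 1/4.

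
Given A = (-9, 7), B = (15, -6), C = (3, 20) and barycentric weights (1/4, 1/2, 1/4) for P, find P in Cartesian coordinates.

P = (1/4)·A + (1/2)·B + (1/4)·C.
x-coordinate: (1/4)·(-9) + (1/2)·15 + (1/4)·3 = 6.
y-coordinate: (1/4)·7 + (1/2)·(-6) + (1/4)·20 = 15/4.

(6, 15/4)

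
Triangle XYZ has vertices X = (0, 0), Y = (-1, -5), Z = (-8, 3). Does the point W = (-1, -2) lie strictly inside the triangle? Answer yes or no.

Barycentric coordinates of W: (21/43, 19/43, 3/43).
The three coordinates are positive, positive, positive; a point is interior exactly when all three are positive.

yes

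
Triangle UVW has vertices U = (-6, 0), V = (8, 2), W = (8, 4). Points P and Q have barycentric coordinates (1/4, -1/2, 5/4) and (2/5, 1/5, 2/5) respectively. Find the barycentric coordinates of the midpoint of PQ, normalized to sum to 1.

(13/40, -3/20, 33/40)

Since both coordinate triples sum to 1, the midpoint's barycentrics are the componentwise average.
(1/4+2/5)/2 = 13/40; similarly -3/20 and 33/40.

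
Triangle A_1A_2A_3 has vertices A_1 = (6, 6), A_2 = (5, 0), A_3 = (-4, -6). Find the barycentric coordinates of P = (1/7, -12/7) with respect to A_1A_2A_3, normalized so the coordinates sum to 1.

(2/7, 1/7, 4/7)

Signed area of the reference triangle: [A_1A_2A_3] = ½·(6·(0−(-6)) + 5·(-6−6) + (-4)·(6−0)) = ½·(36 − 60 − 24) = -24.
[PA_2A_3] = ½·((1/7)·(0−(-6)) + 5·(-6−(-12/7)) + (-4)·(-12/7−0)) = ½·(6/7 − 150/7 + 48/7) = -48/7, so the A_1-coordinate is (-48/7)/(-24) = 2/7.
[A_1PA_3] = ½·(6·(-12/7−(-6)) + (1/7)·(-6−6) + (-4)·(6−(-12/7))) = ½·(180/7 − 12/7 − 216/7) = -24/7, so the A_2-coordinate is 1/7.
[A_1A_2P] = ½·(6·(0−(-12/7)) + 5·(-12/7−6) + (1/7)·(6−0)) = ½·(72/7 − 270/7 + 6/7) = -96/7, so the A_3-coordinate is 4/7.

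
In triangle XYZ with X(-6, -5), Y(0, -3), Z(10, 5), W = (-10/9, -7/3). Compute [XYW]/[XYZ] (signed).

2/9

[XYZ] = ½·((-6)·(-3−5) + 0·(5−(-5)) + 10·(-5−(-3))) = ½·(48 + 0 − 20) = 14.
[XYW] = ½·((-6)·(-3−(-7/3)) + 0·(-7/3−(-5)) + (-10/9)·(-5−(-3))) = ½·(4 + 0 + 20/9) = 28/9, so the ratio is (28/9)/14 = 2/9.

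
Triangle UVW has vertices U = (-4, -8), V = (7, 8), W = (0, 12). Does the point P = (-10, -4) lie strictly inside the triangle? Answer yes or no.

Barycentric coordinates of P: (38/39, -34/39, 35/39).
The three coordinates are positive, negative, positive; a point is interior exactly when all three are positive.

no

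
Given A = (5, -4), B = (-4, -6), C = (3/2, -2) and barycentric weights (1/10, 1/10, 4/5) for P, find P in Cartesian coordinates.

P = (1/10)·A + (1/10)·B + (4/5)·C.
x-coordinate: (1/10)·5 + (1/10)·(-4) + (4/5)·(3/2) = 13/10.
y-coordinate: (1/10)·(-4) + (1/10)·(-6) + (4/5)·(-2) = -13/5.

(13/10, -13/5)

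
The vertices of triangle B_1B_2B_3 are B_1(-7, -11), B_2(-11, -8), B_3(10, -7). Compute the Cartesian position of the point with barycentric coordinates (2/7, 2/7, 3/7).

M = (2/7)·B_1 + (2/7)·B_2 + (3/7)·B_3.
x-coordinate: (2/7)·(-7) + (2/7)·(-11) + (3/7)·10 = -6/7.
y-coordinate: (2/7)·(-11) + (2/7)·(-8) + (3/7)·(-7) = -59/7.

(-6/7, -59/7)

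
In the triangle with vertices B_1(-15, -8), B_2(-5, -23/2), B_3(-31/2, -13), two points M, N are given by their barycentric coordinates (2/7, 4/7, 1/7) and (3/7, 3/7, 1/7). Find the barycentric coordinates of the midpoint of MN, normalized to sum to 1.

Since both coordinate triples sum to 1, the midpoint's barycentrics are the componentwise average.
(2/7+3/7)/2 = 5/14; similarly 1/2 and 1/7.

(5/14, 1/2, 1/7)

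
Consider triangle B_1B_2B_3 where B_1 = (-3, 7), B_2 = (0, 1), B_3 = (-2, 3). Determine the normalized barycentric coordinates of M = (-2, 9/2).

Signed area of the reference triangle: [B_1B_2B_3] = ½·((-3)·(1−3) + 0·(3−7) + (-2)·(7−1)) = ½·(6 + 0 − 12) = -3.
[MB_2B_3] = ½·((-2)·(1−3) + 0·(3−(9/2)) + (-2)·(9/2−1)) = ½·(4 + 0 − 7) = -3/2, so the B_1-coordinate is (-3/2)/(-3) = 1/2.
[B_1MB_3] = ½·((-3)·(9/2−3) + (-2)·(3−7) + (-2)·(7−(9/2))) = ½·(-9/2 + 8 − 5) = -3/4, so the B_2-coordinate is 1/4.
[B_1B_2M] = ½·((-3)·(1−(9/2)) + 0·(9/2−7) + (-2)·(7−1)) = ½·(21/2 + 0 − 12) = -3/4, so the B_3-coordinate is 1/4.

(1/2, 1/4, 1/4)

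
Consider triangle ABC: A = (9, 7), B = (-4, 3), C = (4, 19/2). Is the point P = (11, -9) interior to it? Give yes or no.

Barycentric coordinates of P: (129/35, 10/7, -144/35).
The three coordinates are positive, positive, negative; a point is interior exactly when all three are positive.

no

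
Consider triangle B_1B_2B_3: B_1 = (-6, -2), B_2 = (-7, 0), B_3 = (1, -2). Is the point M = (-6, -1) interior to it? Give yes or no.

Barycentric coordinates of M: (3/7, 1/2, 1/14).
The three coordinates are positive, positive, positive; a point is interior exactly when all three are positive.

yes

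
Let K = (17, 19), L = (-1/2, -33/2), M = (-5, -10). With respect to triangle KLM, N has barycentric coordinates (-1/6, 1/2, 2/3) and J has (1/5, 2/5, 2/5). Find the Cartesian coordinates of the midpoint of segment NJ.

(-313/120, -1493/120)

Barycentric coordinates of the midpoint are the average: (1/60, 9/20, 8/15).
Converting: (1/60)·K + (9/20)·L + (8/15)·M = (-313/120, -1493/120).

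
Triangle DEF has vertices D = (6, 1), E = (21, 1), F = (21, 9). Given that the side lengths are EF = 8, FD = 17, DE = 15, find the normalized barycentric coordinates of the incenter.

The incenter has barycentric coordinates proportional to the opposite side lengths: (8 : 17 : 15).
Normalizing by 8+17+15 = 40 gives (1/5, 17/40, 3/8).

(1/5, 17/40, 3/8)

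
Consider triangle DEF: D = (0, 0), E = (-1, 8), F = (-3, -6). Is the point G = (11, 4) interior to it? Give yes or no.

no

Barycentric coordinates of G: (88/15, -9/5, -46/15).
The three coordinates are positive, negative, negative; a point is interior exactly when all three are positive.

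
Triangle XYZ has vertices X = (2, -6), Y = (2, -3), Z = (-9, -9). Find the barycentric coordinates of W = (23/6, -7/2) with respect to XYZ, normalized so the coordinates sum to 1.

(1/2, 2/3, -1/6)

Signed area of the reference triangle: [XYZ] = ½·(2·(-3−(-9)) + 2·(-9−(-6)) + (-9)·(-6−(-3))) = ½·(12 − 6 + 27) = 33/2.
[WYZ] = ½·((23/6)·(-3−(-9)) + 2·(-9−(-7/2)) + (-9)·(-7/2−(-3))) = ½·(23 − 11 + 9/2) = 33/4, so the X-coordinate is (33/4)/(33/2) = 1/2.
[XWZ] = ½·(2·(-7/2−(-9)) + (23/6)·(-9−(-6)) + (-9)·(-6−(-7/2))) = ½·(11 − 23/2 + 45/2) = 11, so the Y-coordinate is 2/3.
[XYW] = ½·(2·(-3−(-7/2)) + 2·(-7/2−(-6)) + (23/6)·(-6−(-3))) = ½·(1 + 5 − 23/2) = -11/4, so the Z-coordinate is -1/6.
Check: 1/2 + 2/3 − 1/6 = 1.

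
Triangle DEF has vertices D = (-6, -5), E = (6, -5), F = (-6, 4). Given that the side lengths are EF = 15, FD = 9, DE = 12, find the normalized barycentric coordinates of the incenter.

(5/12, 1/4, 1/3)

The incenter has barycentric coordinates proportional to the opposite side lengths: (15 : 9 : 12).
Normalizing by 15+9+12 = 36 gives (5/12, 1/4, 1/3).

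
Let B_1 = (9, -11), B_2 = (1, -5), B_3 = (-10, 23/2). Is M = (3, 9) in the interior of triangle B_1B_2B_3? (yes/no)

Barycentric coordinates of M: (17/6, -245/66, 62/33).
The three coordinates are positive, negative, positive; a point is interior exactly when all three are positive.

no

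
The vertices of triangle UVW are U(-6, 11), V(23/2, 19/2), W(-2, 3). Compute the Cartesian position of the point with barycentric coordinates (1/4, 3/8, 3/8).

P = (1/4)·U + (3/8)·V + (3/8)·W.
x-coordinate: (1/4)·(-6) + (3/8)·(23/2) + (3/8)·(-2) = 33/16.
y-coordinate: (1/4)·11 + (3/8)·(19/2) + (3/8)·3 = 119/16.

(33/16, 119/16)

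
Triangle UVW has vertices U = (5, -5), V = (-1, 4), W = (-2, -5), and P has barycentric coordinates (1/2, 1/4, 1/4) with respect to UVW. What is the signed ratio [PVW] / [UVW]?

1/2

The signed ratio [PVW]/[UVW] equals the barycentric coordinate of P at vertex U, which is 1/2.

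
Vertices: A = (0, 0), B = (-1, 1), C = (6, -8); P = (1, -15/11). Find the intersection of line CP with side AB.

(-1/9, 1/9)

Barycentric coordinates of P with respect to ABC: (8/11, 1/11, 2/11).
On side AB the C-coordinate is zero; dropping P's C-weight 2/11 and renormalizing the remaining 8/11 : 1/11 gives weights 8/9, 1/9 on A, B.
Q = (8/9)·(0, 0) + (1/9)·(-1, 1) = (-1/9, 1/9).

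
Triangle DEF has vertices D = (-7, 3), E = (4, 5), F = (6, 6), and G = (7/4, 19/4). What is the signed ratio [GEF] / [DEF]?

[DEF] = ½·((-7)·(5−6) + 4·(6−3) + 6·(3−5)) = ½·(7 + 12 − 12) = 7/2.
[GEF] = ½·((7/4)·(5−6) + 4·(6−(19/4)) + 6·(19/4−5)) = ½·(-7/4 + 5 − 3/2) = 7/8, so the ratio is (7/8)/(7/2) = 1/4.

1/4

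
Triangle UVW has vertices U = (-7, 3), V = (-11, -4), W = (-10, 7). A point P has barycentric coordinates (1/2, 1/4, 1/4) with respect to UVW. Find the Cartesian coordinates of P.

(-35/4, 9/4)

P = (1/2)·U + (1/4)·V + (1/4)·W.
x-coordinate: (1/2)·(-7) + (1/4)·(-11) + (1/4)·(-10) = -35/4.
y-coordinate: (1/2)·3 + (1/4)·(-4) + (1/4)·7 = 9/4.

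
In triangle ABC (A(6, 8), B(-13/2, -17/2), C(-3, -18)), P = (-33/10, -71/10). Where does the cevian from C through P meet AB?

Barycentric coordinates of P with respect to ABC: (1/5, 3/5, 1/5).
On side AB the C-coordinate is zero; dropping P's C-weight 1/5 and renormalizing the remaining 1/5 : 3/5 gives weights 1/4, 3/4 on A, B.
Q = (1/4)·(6, 8) + (3/4)·(-13/2, -17/2) = (-27/8, -35/8).

(-27/8, -35/8)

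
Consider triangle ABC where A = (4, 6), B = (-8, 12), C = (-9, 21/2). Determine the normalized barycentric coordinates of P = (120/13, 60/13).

(18/13, 3/13, -8/13)

Signed area of the reference triangle: [ABC] = ½·(4·(12−(21/2)) + (-8)·(21/2−6) + (-9)·(6−12)) = ½·(6 − 36 + 54) = 12.
[PBC] = ½·((120/13)·(12−(21/2)) + (-8)·(21/2−(60/13)) + (-9)·(60/13−12)) = ½·(180/13 − 612/13 + 864/13) = 216/13, so the A-coordinate is (216/13)/12 = 18/13.
[APC] = ½·(4·(60/13−(21/2)) + (120/13)·(21/2−6) + (-9)·(6−(60/13))) = ½·(-306/13 + 540/13 − 162/13) = 36/13, so the B-coordinate is 3/13.
[ABP] = ½·(4·(12−(60/13)) + (-8)·(60/13−6) + (120/13)·(6−12)) = ½·(384/13 + 144/13 − 720/13) = -96/13, so the C-coordinate is -8/13.
Check: 18/13 + 3/13 − 8/13 = 1.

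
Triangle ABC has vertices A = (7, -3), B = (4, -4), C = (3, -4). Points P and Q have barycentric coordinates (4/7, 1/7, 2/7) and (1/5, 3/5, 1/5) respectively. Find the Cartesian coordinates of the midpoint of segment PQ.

(172/35, -253/70)

Barycentric coordinates of the midpoint are the average: (27/70, 13/35, 17/70).
Converting: (27/70)·A + (13/35)·B + (17/70)·C = (172/35, -253/70).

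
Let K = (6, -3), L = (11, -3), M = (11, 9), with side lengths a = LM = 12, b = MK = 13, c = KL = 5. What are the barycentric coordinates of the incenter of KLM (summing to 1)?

The incenter has barycentric coordinates proportional to the opposite side lengths: (12 : 13 : 5).
Normalizing by 12+13+5 = 30 gives (2/5, 13/30, 1/6).

(2/5, 13/30, 1/6)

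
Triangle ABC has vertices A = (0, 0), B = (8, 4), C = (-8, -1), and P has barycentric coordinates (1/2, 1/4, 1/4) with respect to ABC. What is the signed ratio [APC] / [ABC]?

The signed ratio [APC]/[ABC] equals the barycentric coordinate of P at vertex B, which is 1/4.

1/4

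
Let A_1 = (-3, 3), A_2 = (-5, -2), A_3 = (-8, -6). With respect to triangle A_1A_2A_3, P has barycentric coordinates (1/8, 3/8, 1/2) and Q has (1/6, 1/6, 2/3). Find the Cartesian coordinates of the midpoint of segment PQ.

Barycentric coordinates of the midpoint are the average: (7/48, 13/48, 7/12).
Converting: (7/48)·A_1 + (13/48)·A_2 + (7/12)·A_3 = (-155/24, -173/48).

(-155/24, -173/48)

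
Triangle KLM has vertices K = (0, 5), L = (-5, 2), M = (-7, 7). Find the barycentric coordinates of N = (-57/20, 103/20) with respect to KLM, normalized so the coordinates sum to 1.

(11/20, 3/20, 3/10)

Signed area of the reference triangle: [KLM] = ½·(0·(2−7) + (-5)·(7−5) + (-7)·(5−2)) = ½·(0 − 10 − 21) = -31/2.
[NLM] = ½·((-57/20)·(2−7) + (-5)·(7−(103/20)) + (-7)·(103/20−2)) = ½·(57/4 − 37/4 − 441/20) = -341/40, so the K-coordinate is (-341/40)/(-31/2) = 11/20.
[KNM] = ½·(0·(103/20−7) + (-57/20)·(7−5) + (-7)·(5−(103/20))) = ½·(0 − 57/10 + 21/20) = -93/40, so the L-coordinate is 3/20.
[KLN] = ½·(0·(2−(103/20)) + (-5)·(103/20−5) + (-57/20)·(5−2)) = ½·(0 − 3/4 − 171/20) = -93/20, so the M-coordinate is 3/10.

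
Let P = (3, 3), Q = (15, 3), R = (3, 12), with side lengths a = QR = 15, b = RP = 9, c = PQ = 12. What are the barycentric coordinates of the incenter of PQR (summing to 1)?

(5/12, 1/4, 1/3)

The incenter has barycentric coordinates proportional to the opposite side lengths: (15 : 9 : 12).
Normalizing by 15+9+12 = 36 gives (5/12, 1/4, 1/3).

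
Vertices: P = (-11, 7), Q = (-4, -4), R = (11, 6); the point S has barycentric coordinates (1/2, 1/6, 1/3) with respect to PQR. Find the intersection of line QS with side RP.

Line QS meets RP where the Q-coordinate vanishes; zeroing S's Q-weight and renormalizing leaves R, P-weights 1/3 : 1/2 → (2/5, 3/5).
So T = (2/5)·R + (3/5)·P = (-11/5, 33/5).

(-11/5, 33/5)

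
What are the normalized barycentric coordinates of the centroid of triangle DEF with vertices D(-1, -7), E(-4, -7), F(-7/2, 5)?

The centroid is the average of the vertices, so each weight is 1/3.

(1/3, 1/3, 1/3)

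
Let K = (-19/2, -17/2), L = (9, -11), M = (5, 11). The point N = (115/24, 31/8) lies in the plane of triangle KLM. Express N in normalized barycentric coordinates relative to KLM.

Signed area of the reference triangle: [KLM] = ½·((-19/2)·(-11−11) + 9·(11−(-17/2)) + 5·(-17/2−(-11))) = ½·(209 + 351/2 + 25/2) = 397/2.
[NLM] = ½·((115/24)·(-11−11) + 9·(11−(31/8)) + 5·(31/8−(-11))) = ½·(-1265/12 + 513/8 + 595/8) = 397/24, so the K-coordinate is (397/24)/(397/2) = 1/12.
[KNM] = ½·((-19/2)·(31/8−11) + (115/24)·(11−(-17/2)) + 5·(-17/2−(31/8))) = ½·(1083/16 + 1495/16 − 495/8) = 397/8, so the L-coordinate is 1/4.
[KLN] = ½·((-19/2)·(-11−(31/8)) + 9·(31/8−(-17/2)) + (115/24)·(-17/2−(-11))) = ½·(2261/16 + 891/8 + 575/48) = 397/3, so the M-coordinate is 2/3.
Check: 1/12 + 1/4 + 2/3 = 1.

(1/12, 1/4, 2/3)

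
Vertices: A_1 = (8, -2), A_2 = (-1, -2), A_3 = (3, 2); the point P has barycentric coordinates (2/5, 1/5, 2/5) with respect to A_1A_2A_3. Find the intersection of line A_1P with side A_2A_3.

(5/3, 2/3)

Line A_1P meets A_2A_3 where the A_1-coordinate vanishes; zeroing P's A_1-weight and renormalizing leaves A_2, A_3-weights 1/5 : 2/5 → (1/3, 2/3).
So Q = (1/3)·A_2 + (2/3)·A_3 = (5/3, 2/3).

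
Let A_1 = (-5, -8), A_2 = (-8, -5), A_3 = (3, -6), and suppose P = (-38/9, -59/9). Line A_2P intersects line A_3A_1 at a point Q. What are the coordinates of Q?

(-7/3, -22/3)

Barycentric coordinates of P with respect to A_1A_2A_3: (4/9, 1/3, 2/9).
On side A_3A_1 the A_2-coordinate is zero; dropping P's A_2-weight 1/3 and renormalizing the remaining 2/9 : 4/9 gives weights 1/3, 2/3 on A_3, A_1.
Q = (1/3)·(3, -6) + (2/3)·(-5, -8) = (-7/3, -22/3).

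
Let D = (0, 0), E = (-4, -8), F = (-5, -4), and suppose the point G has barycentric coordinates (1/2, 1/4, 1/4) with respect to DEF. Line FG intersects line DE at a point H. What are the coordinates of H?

(-4/3, -8/3)

Line FG meets DE where the F-coordinate vanishes; zeroing G's F-weight and renormalizing leaves D, E-weights 1/2 : 1/4 → (2/3, 1/3).
So H = (2/3)·D + (1/3)·E = (-4/3, -8/3).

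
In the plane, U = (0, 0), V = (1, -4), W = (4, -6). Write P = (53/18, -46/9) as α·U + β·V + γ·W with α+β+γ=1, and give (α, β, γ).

Signed area of the reference triangle: [UVW] = ½·(0·(-4−(-6)) + 1·(-6−0) + 4·(0−(-4))) = ½·(0 − 6 + 16) = 5.
[PVW] = ½·((53/18)·(-4−(-6)) + 1·(-6−(-46/9)) + 4·(-46/9−(-4))) = ½·(53/9 − 8/9 − 40/9) = 5/18, so the U-coordinate is (5/18)/5 = 1/18.
[UPW] = ½·(0·(-46/9−(-6)) + (53/18)·(-6−0) + 4·(0−(-46/9))) = ½·(0 − 53/3 + 184/9) = 25/18, so the V-coordinate is 5/18.
[UVP] = ½·(0·(-4−(-46/9)) + 1·(-46/9−0) + (53/18)·(0−(-4))) = ½·(0 − 46/9 + 106/9) = 10/3, so the W-coordinate is 2/3.

(1/18, 5/18, 2/3)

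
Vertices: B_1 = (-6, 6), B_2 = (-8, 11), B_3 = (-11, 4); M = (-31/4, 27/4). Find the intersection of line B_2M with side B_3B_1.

Barycentric coordinates of M with respect to B_1B_2B_3: (1/2, 1/4, 1/4).
On side B_3B_1 the B_2-coordinate is zero; dropping M's B_2-weight 1/4 and renormalizing the remaining 1/4 : 1/2 gives weights 1/3, 2/3 on B_3, B_1.
N = (1/3)·(-11, 4) + (2/3)·(-6, 6) = (-23/3, 16/3).

(-23/3, 16/3)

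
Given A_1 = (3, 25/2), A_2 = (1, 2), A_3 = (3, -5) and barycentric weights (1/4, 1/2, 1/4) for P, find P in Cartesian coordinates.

P = (1/4)·A_1 + (1/2)·A_2 + (1/4)·A_3.
x-coordinate: (1/4)·3 + (1/2)·1 + (1/4)·3 = 2.
y-coordinate: (1/4)·(25/2) + (1/2)·2 + (1/4)·(-5) = 23/8.

(2, 23/8)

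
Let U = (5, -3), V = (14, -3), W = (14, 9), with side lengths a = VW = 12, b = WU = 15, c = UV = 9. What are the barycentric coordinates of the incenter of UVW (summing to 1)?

(1/3, 5/12, 1/4)

The incenter has barycentric coordinates proportional to the opposite side lengths: (12 : 15 : 9).
Normalizing by 12+15+9 = 36 gives (1/3, 5/12, 1/4).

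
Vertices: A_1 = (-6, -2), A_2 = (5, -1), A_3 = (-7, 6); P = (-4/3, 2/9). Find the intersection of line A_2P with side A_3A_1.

(-32/5, 6/5)

Barycentric coordinates of P with respect to A_1A_2A_3: (1/3, 4/9, 2/9).
On side A_3A_1 the A_2-coordinate is zero; dropping P's A_2-weight 4/9 and renormalizing the remaining 2/9 : 1/3 gives weights 2/5, 3/5 on A_3, A_1.
Q = (2/5)·(-7, 6) + (3/5)·(-6, -2) = (-32/5, 6/5).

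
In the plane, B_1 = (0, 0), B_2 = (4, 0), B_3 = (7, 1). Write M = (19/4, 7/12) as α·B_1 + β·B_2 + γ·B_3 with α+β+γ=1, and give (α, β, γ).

Signed area of the reference triangle: [B_1B_2B_3] = ½·(0·(0−1) + 4·(1−0) + 7·(0−0)) = ½·(0 + 4 + 0) = 2.
[MB_2B_3] = ½·((19/4)·(0−1) + 4·(1−(7/12)) + 7·(7/12−0)) = ½·(-19/4 + 5/3 + 49/12) = 1/2, so the B_1-coordinate is (1/2)/2 = 1/4.
[B_1MB_3] = ½·(0·(7/12−1) + (19/4)·(1−0) + 7·(0−(7/12))) = ½·(0 + 19/4 − 49/12) = 1/3, so the B_2-coordinate is 1/6.
[B_1B_2M] = ½·(0·(0−(7/12)) + 4·(7/12−0) + (19/4)·(0−0)) = ½·(0 + 7/3 + 0) = 7/6, so the B_3-coordinate is 7/12.
Check: 1/4 + 1/6 + 7/12 = 1.

(1/4, 1/6, 7/12)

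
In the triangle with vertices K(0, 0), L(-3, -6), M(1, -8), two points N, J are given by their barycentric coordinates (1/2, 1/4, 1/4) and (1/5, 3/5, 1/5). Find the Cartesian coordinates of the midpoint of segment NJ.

(-21/20, -87/20)

Barycentric coordinates of the midpoint are the average: (7/20, 17/40, 9/40).
Converting: (7/20)·K + (17/40)·L + (9/40)·M = (-21/20, -87/20).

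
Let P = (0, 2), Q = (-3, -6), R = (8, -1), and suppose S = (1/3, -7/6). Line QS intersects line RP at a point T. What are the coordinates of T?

Barycentric coordinates of S with respect to PQR: (1/2, 1/3, 1/6).
On side RP the Q-coordinate is zero; dropping S's Q-weight 1/3 and renormalizing the remaining 1/6 : 1/2 gives weights 1/4, 3/4 on R, P.
T = (1/4)·(8, -1) + (3/4)·(0, 2) = (2, 5/4).

(2, 5/4)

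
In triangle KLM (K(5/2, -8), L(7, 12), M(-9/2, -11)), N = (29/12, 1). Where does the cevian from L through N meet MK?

Barycentric coordinates of N with respect to KLM: (1/6, 1/2, 1/3).
On side MK the L-coordinate is zero; dropping N's L-weight 1/2 and renormalizing the remaining 1/3 : 1/6 gives weights 2/3, 1/3 on M, K.
J = (2/3)·(-9/2, -11) + (1/3)·(5/2, -8) = (-13/6, -10).

(-13/6, -10)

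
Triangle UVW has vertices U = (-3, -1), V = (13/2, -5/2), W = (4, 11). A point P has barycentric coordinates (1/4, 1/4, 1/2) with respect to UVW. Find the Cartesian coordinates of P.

(23/8, 37/8)

P = (1/4)·U + (1/4)·V + (1/2)·W.
x-coordinate: (1/4)·(-3) + (1/4)·(13/2) + (1/2)·4 = 23/8.
y-coordinate: (1/4)·(-1) + (1/4)·(-5/2) + (1/2)·11 = 37/8.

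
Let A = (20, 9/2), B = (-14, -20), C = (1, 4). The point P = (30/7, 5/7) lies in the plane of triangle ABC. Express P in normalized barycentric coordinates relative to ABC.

Signed area of the reference triangle: [ABC] = ½·(20·(-20−4) + (-14)·(4−(9/2)) + 1·(9/2−(-20))) = ½·(-480 + 7 + 49/2) = -897/4.
[PBC] = ½·((30/7)·(-20−4) + (-14)·(4−(5/7)) + 1·(5/7−(-20))) = ½·(-720/7 − 46 + 145/7) = -897/14, so the A-coordinate is (-897/14)/(-897/4) = 2/7.
[APC] = ½·(20·(5/7−4) + (30/7)·(4−(9/2)) + 1·(9/2−(5/7))) = ½·(-460/7 − 15/7 + 53/14) = -897/28, so the B-coordinate is 1/7.
[ABP] = ½·(20·(-20−(5/7)) + (-14)·(5/7−(9/2)) + (30/7)·(9/2−(-20))) = ½·(-2900/7 + 53 + 105) = -897/7, so the C-coordinate is 4/7.
Check: 2/7 + 1/7 + 4/7 = 1.

(2/7, 1/7, 4/7)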